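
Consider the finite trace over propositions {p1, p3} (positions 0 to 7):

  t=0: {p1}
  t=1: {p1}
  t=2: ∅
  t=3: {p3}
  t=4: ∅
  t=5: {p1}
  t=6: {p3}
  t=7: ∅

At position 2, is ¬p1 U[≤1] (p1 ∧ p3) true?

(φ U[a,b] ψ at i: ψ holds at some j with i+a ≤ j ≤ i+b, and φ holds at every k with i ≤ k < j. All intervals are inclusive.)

No

Need some j in [2,3] with (p1 ∧ p3), and ¬p1 at every k in [2,j-1].
  j=2: (p1 ∧ p3) false.
  j=3: (p1 ∧ p3) false.
No j in the window works → until fails.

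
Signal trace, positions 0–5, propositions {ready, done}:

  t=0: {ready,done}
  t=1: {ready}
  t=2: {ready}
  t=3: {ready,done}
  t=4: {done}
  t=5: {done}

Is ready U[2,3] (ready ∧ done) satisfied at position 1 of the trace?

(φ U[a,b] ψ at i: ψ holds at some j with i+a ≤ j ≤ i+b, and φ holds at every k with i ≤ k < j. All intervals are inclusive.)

Need some j in [3,4] with (ready ∧ done), and ready at every k in [1,j-1].
  j=3: (ready ∧ done) holds; ready holds at every k in [1,2] → satisfied.

Holds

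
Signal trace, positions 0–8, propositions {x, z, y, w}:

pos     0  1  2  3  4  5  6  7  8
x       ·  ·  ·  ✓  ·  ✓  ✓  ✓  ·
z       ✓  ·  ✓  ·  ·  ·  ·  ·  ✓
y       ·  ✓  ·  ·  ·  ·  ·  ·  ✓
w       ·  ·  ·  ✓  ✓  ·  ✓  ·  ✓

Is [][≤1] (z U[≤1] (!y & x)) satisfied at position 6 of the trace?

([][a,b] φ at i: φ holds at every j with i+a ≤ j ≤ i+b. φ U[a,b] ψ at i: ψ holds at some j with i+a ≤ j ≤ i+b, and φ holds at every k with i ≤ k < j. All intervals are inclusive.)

Holds

Check (z U[≤1] (!y & x)) at every j in [6,7]:
  j=6: holds
  j=7: holds
All positions satisfy it → formula holds.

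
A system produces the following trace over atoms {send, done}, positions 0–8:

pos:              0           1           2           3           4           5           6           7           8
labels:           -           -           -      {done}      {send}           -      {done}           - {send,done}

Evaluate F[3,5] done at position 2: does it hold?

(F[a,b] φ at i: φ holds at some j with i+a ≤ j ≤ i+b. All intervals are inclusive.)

Check done at each j in [5,7]:
  j=5: false
  j=6: true
  j=7: false
Found at j=6 → formula holds.

True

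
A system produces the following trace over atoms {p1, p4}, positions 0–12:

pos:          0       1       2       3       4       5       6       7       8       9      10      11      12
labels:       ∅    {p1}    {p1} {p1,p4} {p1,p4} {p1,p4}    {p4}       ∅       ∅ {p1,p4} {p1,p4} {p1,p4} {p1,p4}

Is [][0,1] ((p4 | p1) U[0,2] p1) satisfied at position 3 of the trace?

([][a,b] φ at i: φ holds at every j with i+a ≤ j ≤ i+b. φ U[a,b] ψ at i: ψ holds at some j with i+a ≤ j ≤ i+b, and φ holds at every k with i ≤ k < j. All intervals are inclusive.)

Yes

Check ((p4 | p1) U[0,2] p1) at every j in [3,4]:
  j=3: holds
  j=4: holds
All positions satisfy it → formula holds.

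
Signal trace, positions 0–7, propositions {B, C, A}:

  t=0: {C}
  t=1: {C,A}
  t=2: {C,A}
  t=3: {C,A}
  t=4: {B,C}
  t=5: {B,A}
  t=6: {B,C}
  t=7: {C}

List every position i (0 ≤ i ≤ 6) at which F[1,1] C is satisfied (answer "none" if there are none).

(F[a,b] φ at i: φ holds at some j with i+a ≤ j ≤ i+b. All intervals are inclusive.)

0, 1, 2, 3, 5, 6

Evaluate at each i in [0,6]:
  i=0: ✓ (witness j=1)
  i=1: ✓ (witness j=2)
  i=2: ✓ (witness j=3)
  i=3: ✓ (witness j=4)
  i=4: ✗ (none in [5,5])
  i=5: ✓ (witness j=6)
  i=6: ✓ (witness j=7)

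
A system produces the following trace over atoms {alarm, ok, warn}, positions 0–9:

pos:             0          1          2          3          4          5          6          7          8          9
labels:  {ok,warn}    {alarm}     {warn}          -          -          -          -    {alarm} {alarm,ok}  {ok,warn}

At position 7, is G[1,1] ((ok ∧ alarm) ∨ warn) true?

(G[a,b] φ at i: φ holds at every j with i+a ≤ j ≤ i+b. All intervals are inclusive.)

Holds

Check ((ok ∧ alarm) ∨ warn) at every j in [8,8]:
  j=8: true
All positions satisfy it → formula holds.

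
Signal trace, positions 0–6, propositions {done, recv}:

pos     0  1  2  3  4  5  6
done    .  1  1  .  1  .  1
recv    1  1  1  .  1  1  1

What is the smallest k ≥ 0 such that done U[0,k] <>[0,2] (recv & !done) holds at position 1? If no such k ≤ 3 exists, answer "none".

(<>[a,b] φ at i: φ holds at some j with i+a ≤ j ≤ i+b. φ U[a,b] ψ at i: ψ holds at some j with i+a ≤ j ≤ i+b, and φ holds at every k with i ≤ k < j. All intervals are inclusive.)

Need earliest j ≥ 1 with <>[0,2] (recv & !done), and done at every k in [1,j-1].
  j=1: rhs fails.
  j=2: rhs fails.
  j=3: rhs holds; lhs holds on [1,2]. k = 2.

2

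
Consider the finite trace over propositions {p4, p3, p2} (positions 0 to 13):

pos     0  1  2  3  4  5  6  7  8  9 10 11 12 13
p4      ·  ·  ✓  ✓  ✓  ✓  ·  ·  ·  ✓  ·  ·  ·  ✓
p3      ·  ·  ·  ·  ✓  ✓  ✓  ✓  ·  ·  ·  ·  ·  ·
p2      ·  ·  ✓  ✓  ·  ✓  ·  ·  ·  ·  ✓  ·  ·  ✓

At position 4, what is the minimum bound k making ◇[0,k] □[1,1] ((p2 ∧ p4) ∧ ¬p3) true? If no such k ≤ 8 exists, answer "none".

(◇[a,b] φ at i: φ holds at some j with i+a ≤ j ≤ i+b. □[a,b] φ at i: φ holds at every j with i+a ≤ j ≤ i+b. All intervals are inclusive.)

8

Scan j = 4,5,… for □[1,1] ((p2 ∧ p4) ∧ ¬p3):
  j=4: fails
  j=5: fails
  j=6: fails
  j=7: fails
  j=8: fails
  j=9: fails
  j=10: fails
  j=11: fails
  j=12: holds
First hit at j=12, so smallest k = 12-4 = 8.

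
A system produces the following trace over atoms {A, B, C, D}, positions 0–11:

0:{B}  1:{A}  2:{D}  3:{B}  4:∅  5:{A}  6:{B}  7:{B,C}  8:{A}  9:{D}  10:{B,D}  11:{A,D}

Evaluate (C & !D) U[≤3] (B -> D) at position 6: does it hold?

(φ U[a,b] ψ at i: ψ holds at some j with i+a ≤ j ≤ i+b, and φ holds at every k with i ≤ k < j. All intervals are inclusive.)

Need some j in [6,9] with (B -> D), and (C & !D) at every k in [6,j-1].
  j=6: (B -> D) false.
  j=7: (B -> D) false.
  j=8: (B -> D) holds, but (C & !D) fails at k=6 → not this j.
  j=9: (B -> D) holds, but (C & !D) fails at k=6 → not this j.
No j in the window works → until fails.

No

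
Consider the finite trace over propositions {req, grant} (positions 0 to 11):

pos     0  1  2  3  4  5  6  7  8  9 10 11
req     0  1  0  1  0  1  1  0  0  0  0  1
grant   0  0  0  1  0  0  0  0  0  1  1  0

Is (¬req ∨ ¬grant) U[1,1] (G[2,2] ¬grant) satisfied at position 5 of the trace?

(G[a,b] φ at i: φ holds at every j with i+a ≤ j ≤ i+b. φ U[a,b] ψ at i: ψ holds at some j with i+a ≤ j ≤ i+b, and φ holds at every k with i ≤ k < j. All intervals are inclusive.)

Need some j in [6,6] with G[2,2] ¬grant, and (¬req ∨ ¬grant) at every k in [5,j-1].
  j=6: G[2,2] ¬grant holds; (¬req ∨ ¬grant) holds at every k in [5,5] → satisfied.

Holds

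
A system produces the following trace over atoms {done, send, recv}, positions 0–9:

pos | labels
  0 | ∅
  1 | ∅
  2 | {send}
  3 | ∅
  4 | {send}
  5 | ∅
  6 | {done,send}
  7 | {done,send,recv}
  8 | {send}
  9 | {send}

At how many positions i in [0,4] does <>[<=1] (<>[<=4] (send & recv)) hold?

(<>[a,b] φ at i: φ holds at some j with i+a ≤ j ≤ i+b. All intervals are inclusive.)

3

Evaluate at each i in [0,4]:
  i=0: ✗ (none in [0,1])
  i=1: ✗ (none in [1,2])
  i=2: ✓ (witness j=3)
  i=3: ✓ (witness j=3)
  i=4: ✓ (witness j=4)
Positions where it holds: {2, 3, 4} → 3.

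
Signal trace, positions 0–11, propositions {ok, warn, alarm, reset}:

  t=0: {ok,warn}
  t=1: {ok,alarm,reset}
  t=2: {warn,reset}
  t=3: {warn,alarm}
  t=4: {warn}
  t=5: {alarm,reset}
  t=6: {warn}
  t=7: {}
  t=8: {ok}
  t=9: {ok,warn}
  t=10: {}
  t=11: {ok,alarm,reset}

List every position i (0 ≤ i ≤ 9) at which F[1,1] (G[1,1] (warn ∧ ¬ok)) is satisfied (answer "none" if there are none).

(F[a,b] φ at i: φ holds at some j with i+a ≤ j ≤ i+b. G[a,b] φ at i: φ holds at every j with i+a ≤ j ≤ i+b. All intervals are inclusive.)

Evaluate at each i in [0,9]:
  i=0: ✓ (witness j=1)
  i=1: ✓ (witness j=2)
  i=2: ✓ (witness j=3)
  i=3: ✗ (none in [4,4])
  i=4: ✓ (witness j=5)
  i=5: ✗ (none in [6,6])
  i=6: ✗ (none in [7,7])
  i=7: ✗ (none in [8,8])
  i=8: ✗ (none in [9,9])
  i=9: ✗ (none in [10,10])

0, 1, 2, 4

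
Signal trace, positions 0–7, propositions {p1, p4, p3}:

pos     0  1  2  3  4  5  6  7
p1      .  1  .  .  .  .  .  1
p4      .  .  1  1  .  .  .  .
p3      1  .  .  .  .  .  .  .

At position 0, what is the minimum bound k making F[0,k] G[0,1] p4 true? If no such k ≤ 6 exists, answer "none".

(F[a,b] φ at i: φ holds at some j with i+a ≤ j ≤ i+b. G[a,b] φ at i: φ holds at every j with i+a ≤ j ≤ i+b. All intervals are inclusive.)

Scan j = 0,1,… for G[0,1] p4:
  j=0: fails
  j=1: fails
  j=2: holds
First hit at j=2, so smallest k = 2-0 = 2.

2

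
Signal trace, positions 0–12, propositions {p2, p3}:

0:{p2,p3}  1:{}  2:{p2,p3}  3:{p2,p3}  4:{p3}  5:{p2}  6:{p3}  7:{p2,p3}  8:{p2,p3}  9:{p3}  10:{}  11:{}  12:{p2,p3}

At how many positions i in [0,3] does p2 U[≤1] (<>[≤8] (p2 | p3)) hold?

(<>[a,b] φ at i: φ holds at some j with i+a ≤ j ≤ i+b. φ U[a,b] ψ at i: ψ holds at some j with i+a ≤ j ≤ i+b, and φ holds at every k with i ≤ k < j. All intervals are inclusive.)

Evaluate at each i in [0,3]:
  i=0: ✓ (rhs at j=0)
  i=1: ✓ (rhs at j=1)
  i=2: ✓ (rhs at j=2)
  i=3: ✓ (rhs at j=3)
Positions where it holds: {0, 1, 2, 3} → 4.

4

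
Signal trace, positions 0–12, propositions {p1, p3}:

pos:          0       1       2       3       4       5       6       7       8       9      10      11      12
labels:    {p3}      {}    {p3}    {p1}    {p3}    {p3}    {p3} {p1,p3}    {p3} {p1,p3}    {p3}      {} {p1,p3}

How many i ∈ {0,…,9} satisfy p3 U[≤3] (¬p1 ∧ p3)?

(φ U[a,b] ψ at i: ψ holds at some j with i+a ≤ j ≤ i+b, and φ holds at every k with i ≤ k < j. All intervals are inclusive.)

Evaluate at each i in [0,9]:
  i=0: ✓ (rhs at j=0)
  i=1: ✗ (lhs fails at k=1 before rhs at j=2)
  i=2: ✓ (rhs at j=2)
  i=3: ✗ (lhs fails at k=3 before rhs at j=4)
  i=4: ✓ (rhs at j=4)
  i=5: ✓ (rhs at j=5)
  i=6: ✓ (rhs at j=6)
  i=7: ✓ (rhs at j=8; lhs holds on [7,7])
  i=8: ✓ (rhs at j=8)
  i=9: ✓ (rhs at j=10; lhs holds on [9,9])
Positions where it holds: {0, 2, 4, 5, 6, 7, 8, 9} → 8.

8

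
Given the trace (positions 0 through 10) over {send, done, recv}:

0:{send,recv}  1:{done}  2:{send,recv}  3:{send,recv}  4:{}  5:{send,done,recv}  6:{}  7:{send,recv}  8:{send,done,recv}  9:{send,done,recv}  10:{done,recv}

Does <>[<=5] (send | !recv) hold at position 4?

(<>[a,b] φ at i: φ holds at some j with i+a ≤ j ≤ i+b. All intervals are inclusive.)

True

Check (send | !recv) at each j in [4,9]:
  j=4: true
  j=5: true
  j=6: true
  j=7: true
  j=8: true
  j=9: true
Found at j=4 → formula holds.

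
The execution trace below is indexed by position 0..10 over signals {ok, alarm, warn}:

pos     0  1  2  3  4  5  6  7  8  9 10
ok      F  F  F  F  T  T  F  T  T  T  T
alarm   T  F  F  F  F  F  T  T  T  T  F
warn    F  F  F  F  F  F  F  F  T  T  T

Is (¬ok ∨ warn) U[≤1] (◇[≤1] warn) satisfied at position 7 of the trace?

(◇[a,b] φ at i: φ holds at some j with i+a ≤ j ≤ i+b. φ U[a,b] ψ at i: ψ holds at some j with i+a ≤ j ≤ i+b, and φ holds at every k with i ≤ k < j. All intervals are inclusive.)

True

Need some j in [7,8] with ◇[≤1] warn, and (¬ok ∨ warn) at every k in [7,j-1].
  j=7: ◇[≤1] warn holds; no prefix to check → satisfied.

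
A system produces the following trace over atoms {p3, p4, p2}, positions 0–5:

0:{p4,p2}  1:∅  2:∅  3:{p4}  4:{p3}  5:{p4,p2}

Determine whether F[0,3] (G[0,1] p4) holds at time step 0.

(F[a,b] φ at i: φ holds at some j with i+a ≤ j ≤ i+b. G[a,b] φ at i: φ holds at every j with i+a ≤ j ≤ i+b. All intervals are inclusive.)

Does not hold

Check G[0,1] p4 at each j in [0,3]:
  j=0: fails at 1
  j=1: fails at 1
  j=2: fails at 2
  j=3: fails at 4
No position in the window satisfies it → formula fails.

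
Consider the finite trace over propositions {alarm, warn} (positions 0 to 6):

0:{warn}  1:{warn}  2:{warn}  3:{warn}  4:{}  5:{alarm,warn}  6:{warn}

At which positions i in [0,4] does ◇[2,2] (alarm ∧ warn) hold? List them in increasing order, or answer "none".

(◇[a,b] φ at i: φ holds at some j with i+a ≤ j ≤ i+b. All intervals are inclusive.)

Evaluate at each i in [0,4]:
  i=0: ✗ (none in [2,2])
  i=1: ✗ (none in [3,3])
  i=2: ✗ (none in [4,4])
  i=3: ✓ (witness j=5)
  i=4: ✗ (none in [6,6])

3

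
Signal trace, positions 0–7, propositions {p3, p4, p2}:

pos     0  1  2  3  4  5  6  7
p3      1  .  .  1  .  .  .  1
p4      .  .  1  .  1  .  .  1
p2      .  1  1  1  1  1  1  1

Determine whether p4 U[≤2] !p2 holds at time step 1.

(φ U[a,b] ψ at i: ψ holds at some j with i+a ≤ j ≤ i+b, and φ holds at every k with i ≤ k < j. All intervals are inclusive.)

Need some j in [1,3] with !p2, and p4 at every k in [1,j-1].
  j=1: !p2 false.
  j=2: !p2 false.
  j=3: !p2 false.
No j in the window works → until fails.

No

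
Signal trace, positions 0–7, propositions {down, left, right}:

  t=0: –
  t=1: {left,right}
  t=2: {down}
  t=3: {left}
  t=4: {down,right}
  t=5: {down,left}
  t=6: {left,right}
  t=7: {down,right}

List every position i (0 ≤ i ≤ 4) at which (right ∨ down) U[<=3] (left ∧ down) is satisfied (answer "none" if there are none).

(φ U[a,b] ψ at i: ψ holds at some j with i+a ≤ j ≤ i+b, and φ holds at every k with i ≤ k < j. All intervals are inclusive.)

Evaluate at each i in [0,4]:
  i=0: ✗ (no rhs in [0,3])
  i=1: ✗ (no rhs in [1,4])
  i=2: ✗ (lhs fails at k=3 before rhs at j=5)
  i=3: ✗ (lhs fails at k=3 before rhs at j=5)
  i=4: ✓ (rhs at j=5; lhs holds on [4,4])

4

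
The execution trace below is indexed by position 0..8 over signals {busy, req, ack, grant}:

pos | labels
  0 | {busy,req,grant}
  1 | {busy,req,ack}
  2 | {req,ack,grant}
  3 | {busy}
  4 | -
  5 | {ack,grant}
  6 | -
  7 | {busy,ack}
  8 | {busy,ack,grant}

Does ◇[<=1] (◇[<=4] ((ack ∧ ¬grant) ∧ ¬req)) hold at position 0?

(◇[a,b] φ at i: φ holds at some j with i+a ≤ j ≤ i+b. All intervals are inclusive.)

Check ◇[<=4] ((ack ∧ ¬grant) ∧ ¬req) at each j in [0,1]:
  j=0: fails (none in [0,4])
  j=1: fails (none in [1,5])
No position in the window satisfies it → formula fails.

Does not hold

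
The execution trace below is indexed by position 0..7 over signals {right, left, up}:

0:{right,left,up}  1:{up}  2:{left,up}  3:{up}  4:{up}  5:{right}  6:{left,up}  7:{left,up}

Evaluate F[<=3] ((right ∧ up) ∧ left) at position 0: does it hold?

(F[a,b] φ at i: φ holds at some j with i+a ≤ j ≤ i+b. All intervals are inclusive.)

Check ((right ∧ up) ∧ left) at each j in [0,3]:
  j=0: true
  j=1: false
  j=2: false
  j=3: false
Found at j=0 → formula holds.

True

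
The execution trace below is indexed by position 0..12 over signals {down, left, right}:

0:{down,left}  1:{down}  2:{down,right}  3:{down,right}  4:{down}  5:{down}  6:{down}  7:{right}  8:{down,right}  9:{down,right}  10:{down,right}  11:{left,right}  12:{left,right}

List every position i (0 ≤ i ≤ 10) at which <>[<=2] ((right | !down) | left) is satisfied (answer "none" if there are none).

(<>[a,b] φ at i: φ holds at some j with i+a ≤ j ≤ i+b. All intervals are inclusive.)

Evaluate at each i in [0,10]:
  i=0: ✓ (witness j=0)
  i=1: ✓ (witness j=2)
  i=2: ✓ (witness j=2)
  i=3: ✓ (witness j=3)
  i=4: ✗ (none in [4,6])
  i=5: ✓ (witness j=7)
  i=6: ✓ (witness j=7)
  i=7: ✓ (witness j=7)
  i=8: ✓ (witness j=8)
  i=9: ✓ (witness j=9)
  i=10: ✓ (witness j=10)

0, 1, 2, 3, 5, 6, 7, 8, 9, 10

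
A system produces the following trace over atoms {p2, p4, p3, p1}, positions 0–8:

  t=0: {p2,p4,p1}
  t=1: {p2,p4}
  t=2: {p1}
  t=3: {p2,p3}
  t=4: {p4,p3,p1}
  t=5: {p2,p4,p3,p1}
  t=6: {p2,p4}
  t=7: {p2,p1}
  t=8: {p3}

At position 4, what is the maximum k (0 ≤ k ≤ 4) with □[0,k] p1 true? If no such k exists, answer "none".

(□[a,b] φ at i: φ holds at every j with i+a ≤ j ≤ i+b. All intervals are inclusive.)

1

p1 must hold from j=4 onward; find where it first fails.
  j=4: holds
  j=5: holds
  j=6: fails
Holds on [4,5], so largest k = 1.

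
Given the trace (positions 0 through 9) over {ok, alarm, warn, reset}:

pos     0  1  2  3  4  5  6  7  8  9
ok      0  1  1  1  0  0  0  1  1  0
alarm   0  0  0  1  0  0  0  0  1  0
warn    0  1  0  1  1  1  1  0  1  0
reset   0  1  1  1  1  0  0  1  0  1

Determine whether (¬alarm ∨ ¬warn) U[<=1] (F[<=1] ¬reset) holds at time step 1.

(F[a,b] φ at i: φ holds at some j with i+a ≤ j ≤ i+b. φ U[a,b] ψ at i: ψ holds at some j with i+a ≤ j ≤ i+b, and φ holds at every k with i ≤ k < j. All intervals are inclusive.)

Need some j in [1,2] with F[<=1] ¬reset, and (¬alarm ∨ ¬warn) at every k in [1,j-1].
  j=1: F[<=1] ¬reset — fails (none in [1,2]).
  j=2: F[<=1] ¬reset — fails (none in [2,3]).
No j in the window works → until fails.

Does not hold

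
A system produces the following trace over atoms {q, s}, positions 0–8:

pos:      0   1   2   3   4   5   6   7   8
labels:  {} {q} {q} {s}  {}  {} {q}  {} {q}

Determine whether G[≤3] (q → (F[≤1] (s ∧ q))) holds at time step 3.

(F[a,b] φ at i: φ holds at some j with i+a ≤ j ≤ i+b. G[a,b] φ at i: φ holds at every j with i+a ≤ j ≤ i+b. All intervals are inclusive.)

False

Check (q → (F[≤1] (s ∧ q))) at every j in [3,6]:
  j=3: antecedent false → ✓
  j=4: antecedent false → ✓
  j=5: antecedent false → ✓
  j=6: antecedent true; consequent fails (none in [6,7]) → ✗
Fails at j=6 → formula fails.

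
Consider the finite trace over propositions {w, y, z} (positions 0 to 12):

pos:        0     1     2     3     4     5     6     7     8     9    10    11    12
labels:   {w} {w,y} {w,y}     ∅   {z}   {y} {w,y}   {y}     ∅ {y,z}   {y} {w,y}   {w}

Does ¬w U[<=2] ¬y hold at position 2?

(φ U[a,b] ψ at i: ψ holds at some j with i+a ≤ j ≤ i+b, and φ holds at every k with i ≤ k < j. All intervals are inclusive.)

No

Need some j in [2,4] with ¬y, and ¬w at every k in [2,j-1].
  j=2: ¬y false.
  j=3: ¬y holds, but ¬w fails at k=2 → not this j.
  j=4: ¬y holds, but ¬w fails at k=2 → not this j.
No j in the window works → until fails.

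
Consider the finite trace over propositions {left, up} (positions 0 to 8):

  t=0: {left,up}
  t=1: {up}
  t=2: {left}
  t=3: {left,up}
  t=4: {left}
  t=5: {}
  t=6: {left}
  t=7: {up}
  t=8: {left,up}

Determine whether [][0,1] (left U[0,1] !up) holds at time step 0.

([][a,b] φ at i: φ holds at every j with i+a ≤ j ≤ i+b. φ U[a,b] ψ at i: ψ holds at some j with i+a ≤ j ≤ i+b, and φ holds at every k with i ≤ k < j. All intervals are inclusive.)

Does not hold

Check (left U[0,1] !up) at every j in [0,1]:
  j=0: fails
  j=1: fails
Fails at j=0 → formula fails.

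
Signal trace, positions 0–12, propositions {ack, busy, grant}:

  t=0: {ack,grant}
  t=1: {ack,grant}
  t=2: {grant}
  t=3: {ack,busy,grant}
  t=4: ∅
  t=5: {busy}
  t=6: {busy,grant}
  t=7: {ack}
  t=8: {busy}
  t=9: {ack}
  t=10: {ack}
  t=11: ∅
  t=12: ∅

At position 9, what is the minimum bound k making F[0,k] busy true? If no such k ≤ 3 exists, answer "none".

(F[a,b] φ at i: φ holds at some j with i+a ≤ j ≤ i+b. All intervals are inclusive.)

none

Scan j = 9,10,… for busy:
  j=9: fails
  j=10: fails
  j=11: fails
  j=12: fails
No j in [9,12] satisfies it → none.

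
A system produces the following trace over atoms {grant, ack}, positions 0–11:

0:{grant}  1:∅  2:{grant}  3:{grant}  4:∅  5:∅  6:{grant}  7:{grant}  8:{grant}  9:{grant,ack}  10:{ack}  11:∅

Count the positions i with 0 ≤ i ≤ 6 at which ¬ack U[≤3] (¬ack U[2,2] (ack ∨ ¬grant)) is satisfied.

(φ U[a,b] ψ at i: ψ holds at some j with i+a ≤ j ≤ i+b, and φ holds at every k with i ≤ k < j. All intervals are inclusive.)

Evaluate at each i in [0,6]:
  i=0: ✓ (rhs at j=2; lhs holds on [0,1])
  i=1: ✓ (rhs at j=2; lhs holds on [1,1])
  i=2: ✓ (rhs at j=2)
  i=3: ✓ (rhs at j=3)
  i=4: ✓ (rhs at j=7; lhs holds on [4,6])
  i=5: ✓ (rhs at j=7; lhs holds on [5,6])
  i=6: ✓ (rhs at j=7; lhs holds on [6,6])
Positions where it holds: {0, 1, 2, 3, 4, 5, 6} → 7.

7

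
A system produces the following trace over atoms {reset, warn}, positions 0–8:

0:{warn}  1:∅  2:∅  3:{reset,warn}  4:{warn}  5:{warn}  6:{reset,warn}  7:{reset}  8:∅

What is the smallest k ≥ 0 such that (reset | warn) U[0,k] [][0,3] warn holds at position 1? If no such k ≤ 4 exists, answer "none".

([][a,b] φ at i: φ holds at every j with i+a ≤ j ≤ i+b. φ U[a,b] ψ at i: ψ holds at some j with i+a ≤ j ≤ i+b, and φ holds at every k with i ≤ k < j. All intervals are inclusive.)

Need earliest j ≥ 1 with [][0,3] warn, and (reset | warn) at every k in [1,j-1].
  j=1: rhs fails.
  j=2: rhs fails.
  j=3: rhs holds but lhs fails at k=1.
  j=4: rhs fails.
  j=5: rhs fails.
No witness within the range → none.

none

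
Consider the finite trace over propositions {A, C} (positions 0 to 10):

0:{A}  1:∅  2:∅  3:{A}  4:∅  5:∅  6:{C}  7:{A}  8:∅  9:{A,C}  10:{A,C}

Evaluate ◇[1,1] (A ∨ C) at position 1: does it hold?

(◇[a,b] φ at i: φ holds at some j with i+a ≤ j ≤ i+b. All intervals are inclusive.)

Check (A ∨ C) at each j in [2,2]:
  j=2: false
No position in the window satisfies it → formula fails.

False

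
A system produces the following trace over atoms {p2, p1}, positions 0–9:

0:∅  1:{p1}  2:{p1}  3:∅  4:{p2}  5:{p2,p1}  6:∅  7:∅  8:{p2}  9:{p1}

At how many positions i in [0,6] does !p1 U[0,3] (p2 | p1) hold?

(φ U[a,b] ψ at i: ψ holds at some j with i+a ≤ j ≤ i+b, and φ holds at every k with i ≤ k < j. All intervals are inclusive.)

Evaluate at each i in [0,6]:
  i=0: ✓ (rhs at j=1; lhs holds on [0,0])
  i=1: ✓ (rhs at j=1)
  i=2: ✓ (rhs at j=2)
  i=3: ✓ (rhs at j=4; lhs holds on [3,3])
  i=4: ✓ (rhs at j=4)
  i=5: ✓ (rhs at j=5)
  i=6: ✓ (rhs at j=8; lhs holds on [6,7])
Positions where it holds: {0, 1, 2, 3, 4, 5, 6} → 7.

7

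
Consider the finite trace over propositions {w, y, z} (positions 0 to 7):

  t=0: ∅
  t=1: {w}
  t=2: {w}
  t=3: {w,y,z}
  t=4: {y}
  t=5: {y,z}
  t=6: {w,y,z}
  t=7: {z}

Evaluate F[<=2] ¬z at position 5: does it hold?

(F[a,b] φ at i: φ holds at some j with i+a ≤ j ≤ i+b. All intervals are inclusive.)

Check ¬z at each j in [5,7]:
  j=5: false
  j=6: false
  j=7: false
No position in the window satisfies it → formula fails.

False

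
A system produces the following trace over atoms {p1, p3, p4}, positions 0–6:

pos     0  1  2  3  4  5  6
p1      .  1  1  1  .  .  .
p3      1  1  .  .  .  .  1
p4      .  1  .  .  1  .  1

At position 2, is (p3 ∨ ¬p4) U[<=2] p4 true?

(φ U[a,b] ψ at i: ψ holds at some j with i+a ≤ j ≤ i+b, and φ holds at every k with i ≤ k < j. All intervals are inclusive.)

Need some j in [2,4] with p4, and (p3 ∨ ¬p4) at every k in [2,j-1].
  j=2: p4 false.
  j=3: p4 false.
  j=4: p4 holds; (p3 ∨ ¬p4) holds at every k in [2,3] → satisfied.

True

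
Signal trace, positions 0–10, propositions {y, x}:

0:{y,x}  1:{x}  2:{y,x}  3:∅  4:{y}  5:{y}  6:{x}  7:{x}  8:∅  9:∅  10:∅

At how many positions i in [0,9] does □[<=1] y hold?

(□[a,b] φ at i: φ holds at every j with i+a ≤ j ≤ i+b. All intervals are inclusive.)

Evaluate at each i in [0,9]:
  i=0: ✗ (fails at j=1)
  i=1: ✗ (fails at j=1)
  i=2: ✗ (fails at j=3)
  i=3: ✗ (fails at j=3)
  i=4: ✓ (all of [4,5])
  i=5: ✗ (fails at j=6)
  i=6: ✗ (fails at j=6)
  i=7: ✗ (fails at j=7)
  i=8: ✗ (fails at j=8)
  i=9: ✗ (fails at j=9)
Positions where it holds: {4} → 1.

1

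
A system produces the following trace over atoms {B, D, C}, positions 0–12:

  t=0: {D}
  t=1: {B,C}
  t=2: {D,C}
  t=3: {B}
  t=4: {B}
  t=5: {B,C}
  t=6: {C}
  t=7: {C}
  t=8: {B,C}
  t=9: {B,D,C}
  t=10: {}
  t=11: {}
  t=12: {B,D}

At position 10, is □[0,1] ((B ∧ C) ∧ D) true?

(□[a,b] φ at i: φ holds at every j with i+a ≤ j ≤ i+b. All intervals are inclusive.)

Does not hold

Check ((B ∧ C) ∧ D) at every j in [10,11]:
  j=10: false
  j=11: false
Fails at j=10 → formula fails.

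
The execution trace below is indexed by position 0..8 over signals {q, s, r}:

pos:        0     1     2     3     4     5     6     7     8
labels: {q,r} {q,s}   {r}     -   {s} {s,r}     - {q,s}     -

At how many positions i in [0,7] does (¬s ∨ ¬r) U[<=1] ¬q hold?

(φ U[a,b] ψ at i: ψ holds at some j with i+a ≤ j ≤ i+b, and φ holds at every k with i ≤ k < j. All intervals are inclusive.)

7

Evaluate at each i in [0,7]:
  i=0: ✗ (no rhs in [0,1])
  i=1: ✓ (rhs at j=2; lhs holds on [1,1])
  i=2: ✓ (rhs at j=2)
  i=3: ✓ (rhs at j=3)
  i=4: ✓ (rhs at j=4)
  i=5: ✓ (rhs at j=5)
  i=6: ✓ (rhs at j=6)
  i=7: ✓ (rhs at j=8; lhs holds on [7,7])
Positions where it holds: {1, 2, 3, 4, 5, 6, 7} → 7.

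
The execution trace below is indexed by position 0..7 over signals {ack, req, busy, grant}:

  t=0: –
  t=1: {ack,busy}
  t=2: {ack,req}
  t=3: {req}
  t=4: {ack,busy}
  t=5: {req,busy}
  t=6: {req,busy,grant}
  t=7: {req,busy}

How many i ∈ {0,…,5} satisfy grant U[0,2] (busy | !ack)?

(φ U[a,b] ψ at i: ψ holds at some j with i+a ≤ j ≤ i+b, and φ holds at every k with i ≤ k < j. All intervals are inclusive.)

Evaluate at each i in [0,5]:
  i=0: ✓ (rhs at j=0)
  i=1: ✓ (rhs at j=1)
  i=2: ✗ (lhs fails at k=2 before rhs at j=3)
  i=3: ✓ (rhs at j=3)
  i=4: ✓ (rhs at j=4)
  i=5: ✓ (rhs at j=5)
Positions where it holds: {0, 1, 3, 4, 5} → 5.

5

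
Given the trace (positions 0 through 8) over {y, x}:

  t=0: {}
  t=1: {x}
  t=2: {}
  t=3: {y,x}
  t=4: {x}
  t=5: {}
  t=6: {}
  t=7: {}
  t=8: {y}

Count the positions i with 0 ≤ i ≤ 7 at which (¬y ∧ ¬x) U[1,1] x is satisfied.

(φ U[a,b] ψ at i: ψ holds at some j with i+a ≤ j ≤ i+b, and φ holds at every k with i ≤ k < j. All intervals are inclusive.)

Evaluate at each i in [0,7]:
  i=0: ✓ (rhs at j=1; lhs holds on [0,0])
  i=1: ✗ (no rhs in [2,2])
  i=2: ✓ (rhs at j=3; lhs holds on [2,2])
  i=3: ✗ (lhs fails at k=3 before rhs at j=4)
  i=4: ✗ (no rhs in [5,5])
  i=5: ✗ (no rhs in [6,6])
  i=6: ✗ (no rhs in [7,7])
  i=7: ✗ (no rhs in [8,8])
Positions where it holds: {0, 2} → 2.

2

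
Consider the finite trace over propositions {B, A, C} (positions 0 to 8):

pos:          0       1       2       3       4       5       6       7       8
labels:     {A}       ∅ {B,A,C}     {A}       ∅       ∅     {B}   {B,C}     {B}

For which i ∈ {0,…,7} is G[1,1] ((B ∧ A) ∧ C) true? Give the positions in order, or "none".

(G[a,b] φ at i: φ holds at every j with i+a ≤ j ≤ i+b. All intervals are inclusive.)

Evaluate at each i in [0,7]:
  i=0: ✗ (fails at j=1)
  i=1: ✓ (all of [2,2])
  i=2: ✗ (fails at j=3)
  i=3: ✗ (fails at j=4)
  i=4: ✗ (fails at j=5)
  i=5: ✗ (fails at j=6)
  i=6: ✗ (fails at j=7)
  i=7: ✗ (fails at j=8)

1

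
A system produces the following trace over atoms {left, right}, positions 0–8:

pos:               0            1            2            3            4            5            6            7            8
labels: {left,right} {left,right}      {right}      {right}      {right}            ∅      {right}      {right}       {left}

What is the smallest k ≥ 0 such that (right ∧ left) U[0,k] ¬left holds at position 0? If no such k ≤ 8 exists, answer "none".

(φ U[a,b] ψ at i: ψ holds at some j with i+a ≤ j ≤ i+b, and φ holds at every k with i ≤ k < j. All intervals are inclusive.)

Need earliest j ≥ 0 with ¬left, and (right ∧ left) at every k in [0,j-1].
  j=0: rhs fails.
  j=1: rhs fails.
  j=2: rhs holds; lhs holds on [0,1]. k = 2.

2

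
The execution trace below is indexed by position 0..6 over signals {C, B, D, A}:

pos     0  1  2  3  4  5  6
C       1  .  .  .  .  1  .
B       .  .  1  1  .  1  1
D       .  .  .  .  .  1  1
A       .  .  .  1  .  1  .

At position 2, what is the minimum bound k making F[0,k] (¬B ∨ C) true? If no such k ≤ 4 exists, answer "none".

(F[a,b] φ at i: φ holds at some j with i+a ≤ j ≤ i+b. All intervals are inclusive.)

2

Scan j = 2,3,… for (¬B ∨ C):
  j=2: fails
  j=3: fails
  j=4: holds
First hit at j=4, so smallest k = 4-2 = 2.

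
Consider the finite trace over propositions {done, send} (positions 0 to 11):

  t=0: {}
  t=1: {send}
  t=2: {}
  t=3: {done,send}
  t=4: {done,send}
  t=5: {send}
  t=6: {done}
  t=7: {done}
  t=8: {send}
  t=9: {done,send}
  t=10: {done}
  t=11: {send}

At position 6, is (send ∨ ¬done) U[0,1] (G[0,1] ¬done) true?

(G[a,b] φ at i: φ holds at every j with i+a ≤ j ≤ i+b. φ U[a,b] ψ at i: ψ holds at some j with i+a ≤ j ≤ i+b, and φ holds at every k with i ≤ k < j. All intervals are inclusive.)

Does not hold

Need some j in [6,7] with G[0,1] ¬done, and (send ∨ ¬done) at every k in [6,j-1].
  j=6: G[0,1] ¬done — fails at 6.
  j=7: G[0,1] ¬done — fails at 7.
No j in the window works → until fails.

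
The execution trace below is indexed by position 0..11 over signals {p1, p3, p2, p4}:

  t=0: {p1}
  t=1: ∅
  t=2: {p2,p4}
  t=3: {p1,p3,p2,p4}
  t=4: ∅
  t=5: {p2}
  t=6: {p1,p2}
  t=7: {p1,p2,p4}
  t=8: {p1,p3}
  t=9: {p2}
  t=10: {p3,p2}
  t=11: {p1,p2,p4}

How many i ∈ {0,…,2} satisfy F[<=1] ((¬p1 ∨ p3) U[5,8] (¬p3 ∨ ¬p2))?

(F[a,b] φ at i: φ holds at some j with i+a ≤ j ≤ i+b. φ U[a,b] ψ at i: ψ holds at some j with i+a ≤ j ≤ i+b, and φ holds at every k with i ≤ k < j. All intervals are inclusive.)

2

Evaluate at each i in [0,2]:
  i=0: ✓ (witness j=1)
  i=1: ✓ (witness j=1)
  i=2: ✗ (none in [2,3])
Positions where it holds: {0, 1} → 2.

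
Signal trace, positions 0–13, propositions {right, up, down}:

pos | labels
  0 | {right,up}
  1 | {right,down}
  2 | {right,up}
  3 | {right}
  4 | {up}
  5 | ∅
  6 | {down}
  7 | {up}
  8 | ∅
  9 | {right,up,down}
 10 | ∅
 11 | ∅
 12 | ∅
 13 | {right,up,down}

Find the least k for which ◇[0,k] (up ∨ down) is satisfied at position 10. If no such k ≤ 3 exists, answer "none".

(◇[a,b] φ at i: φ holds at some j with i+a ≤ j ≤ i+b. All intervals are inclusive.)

Scan j = 10,11,… for (up ∨ down):
  j=10: fails
  j=11: fails
  j=12: fails
  j=13: holds
First hit at j=13, so smallest k = 13-10 = 3.

3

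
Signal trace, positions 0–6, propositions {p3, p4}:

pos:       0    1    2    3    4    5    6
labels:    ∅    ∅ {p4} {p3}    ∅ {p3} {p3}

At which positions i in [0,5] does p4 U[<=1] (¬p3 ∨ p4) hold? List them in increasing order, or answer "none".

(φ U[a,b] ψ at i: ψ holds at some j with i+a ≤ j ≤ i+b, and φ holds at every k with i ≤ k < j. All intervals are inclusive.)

Evaluate at each i in [0,5]:
  i=0: ✓ (rhs at j=0)
  i=1: ✓ (rhs at j=1)
  i=2: ✓ (rhs at j=2)
  i=3: ✗ (lhs fails at k=3 before rhs at j=4)
  i=4: ✓ (rhs at j=4)
  i=5: ✗ (no rhs in [5,6])

0, 1, 2, 4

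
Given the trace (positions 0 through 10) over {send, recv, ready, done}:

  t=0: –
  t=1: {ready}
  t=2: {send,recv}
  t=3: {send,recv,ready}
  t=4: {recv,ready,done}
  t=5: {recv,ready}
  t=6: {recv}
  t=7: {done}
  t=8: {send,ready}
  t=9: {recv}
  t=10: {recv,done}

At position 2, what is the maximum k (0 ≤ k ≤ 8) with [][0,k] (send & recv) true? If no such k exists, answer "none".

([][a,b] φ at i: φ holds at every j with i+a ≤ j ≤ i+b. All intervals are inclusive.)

(send & recv) must hold from j=2 onward; find where it first fails.
  j=2: holds
  j=3: holds
  j=4: fails
Holds on [2,3], so largest k = 1.

1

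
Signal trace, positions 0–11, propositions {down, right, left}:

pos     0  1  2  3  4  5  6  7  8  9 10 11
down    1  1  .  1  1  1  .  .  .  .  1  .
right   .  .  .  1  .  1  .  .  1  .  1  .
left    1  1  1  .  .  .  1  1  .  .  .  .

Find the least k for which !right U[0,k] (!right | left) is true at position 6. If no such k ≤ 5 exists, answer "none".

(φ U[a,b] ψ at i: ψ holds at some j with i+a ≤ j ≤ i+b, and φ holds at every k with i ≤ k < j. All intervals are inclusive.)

0

Need earliest j ≥ 6 with (!right | left), and !right at every k in [6,j-1].
  j=6: rhs holds (empty prefix). k = 0.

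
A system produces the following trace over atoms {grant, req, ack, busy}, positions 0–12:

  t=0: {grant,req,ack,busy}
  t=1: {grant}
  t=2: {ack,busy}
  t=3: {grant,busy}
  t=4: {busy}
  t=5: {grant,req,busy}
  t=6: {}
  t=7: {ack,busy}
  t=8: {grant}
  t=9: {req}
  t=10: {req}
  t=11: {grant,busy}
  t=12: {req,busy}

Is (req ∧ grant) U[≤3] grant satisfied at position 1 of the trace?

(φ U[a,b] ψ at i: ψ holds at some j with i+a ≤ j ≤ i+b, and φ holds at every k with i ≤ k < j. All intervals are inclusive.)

Yes

Need some j in [1,4] with grant, and (req ∧ grant) at every k in [1,j-1].
  j=1: grant holds; no prefix to check → satisfied.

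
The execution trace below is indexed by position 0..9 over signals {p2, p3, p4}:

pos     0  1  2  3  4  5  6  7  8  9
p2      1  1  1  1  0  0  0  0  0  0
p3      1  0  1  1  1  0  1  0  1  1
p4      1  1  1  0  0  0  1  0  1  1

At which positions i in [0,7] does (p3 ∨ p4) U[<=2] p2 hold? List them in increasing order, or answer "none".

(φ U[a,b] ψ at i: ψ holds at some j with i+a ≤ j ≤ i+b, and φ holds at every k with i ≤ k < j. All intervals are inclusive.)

Evaluate at each i in [0,7]:
  i=0: ✓ (rhs at j=0)
  i=1: ✓ (rhs at j=1)
  i=2: ✓ (rhs at j=2)
  i=3: ✓ (rhs at j=3)
  i=4: ✗ (no rhs in [4,6])
  i=5: ✗ (no rhs in [5,7])
  i=6: ✗ (no rhs in [6,8])
  i=7: ✗ (no rhs in [7,9])

0, 1, 2, 3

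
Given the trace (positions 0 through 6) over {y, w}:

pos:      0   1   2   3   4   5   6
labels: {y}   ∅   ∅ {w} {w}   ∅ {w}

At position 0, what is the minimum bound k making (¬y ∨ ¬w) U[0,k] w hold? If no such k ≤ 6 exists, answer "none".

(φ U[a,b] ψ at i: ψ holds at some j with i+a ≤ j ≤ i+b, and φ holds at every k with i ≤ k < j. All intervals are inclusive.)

3

Need earliest j ≥ 0 with w, and (¬y ∨ ¬w) at every k in [0,j-1].
  j=0: rhs fails.
  j=1: rhs fails.
  j=2: rhs fails.
  j=3: rhs holds; lhs holds on [0,2]. k = 3.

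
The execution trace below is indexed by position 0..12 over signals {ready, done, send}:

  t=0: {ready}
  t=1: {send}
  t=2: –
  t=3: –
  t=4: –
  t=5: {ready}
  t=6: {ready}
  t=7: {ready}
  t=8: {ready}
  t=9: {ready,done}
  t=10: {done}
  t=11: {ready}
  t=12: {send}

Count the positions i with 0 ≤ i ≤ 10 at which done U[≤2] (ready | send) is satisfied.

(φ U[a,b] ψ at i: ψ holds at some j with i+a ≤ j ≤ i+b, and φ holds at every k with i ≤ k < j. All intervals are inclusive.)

8

Evaluate at each i in [0,10]:
  i=0: ✓ (rhs at j=0)
  i=1: ✓ (rhs at j=1)
  i=2: ✗ (no rhs in [2,4])
  i=3: ✗ (lhs fails at k=3 before rhs at j=5)
  i=4: ✗ (lhs fails at k=4 before rhs at j=5)
  i=5: ✓ (rhs at j=5)
  i=6: ✓ (rhs at j=6)
  i=7: ✓ (rhs at j=7)
  i=8: ✓ (rhs at j=8)
  i=9: ✓ (rhs at j=9)
  i=10: ✓ (rhs at j=11; lhs holds on [10,10])
Positions where it holds: {0, 1, 5, 6, 7, 8, 9, 10} → 8.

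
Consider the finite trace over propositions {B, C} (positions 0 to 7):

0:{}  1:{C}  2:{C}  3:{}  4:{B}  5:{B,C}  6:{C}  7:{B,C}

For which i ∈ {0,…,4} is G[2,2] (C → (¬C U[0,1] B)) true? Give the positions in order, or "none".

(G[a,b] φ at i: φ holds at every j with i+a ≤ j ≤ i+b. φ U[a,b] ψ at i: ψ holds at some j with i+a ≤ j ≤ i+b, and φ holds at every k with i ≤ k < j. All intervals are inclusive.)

Evaluate at each i in [0,4]:
  i=0: ✗ (fails at j=2)
  i=1: ✓ (all of [3,3])
  i=2: ✓ (all of [4,4])
  i=3: ✓ (all of [5,5])
  i=4: ✗ (fails at j=6)

1, 2, 3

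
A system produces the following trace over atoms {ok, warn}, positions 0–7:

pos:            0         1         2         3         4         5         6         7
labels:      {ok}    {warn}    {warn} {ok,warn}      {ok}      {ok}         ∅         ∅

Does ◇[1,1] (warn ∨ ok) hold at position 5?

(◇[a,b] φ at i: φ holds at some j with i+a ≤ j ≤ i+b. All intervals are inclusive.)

Does not hold

Check (warn ∨ ok) at each j in [6,6]:
  j=6: false
No position in the window satisfies it → formula fails.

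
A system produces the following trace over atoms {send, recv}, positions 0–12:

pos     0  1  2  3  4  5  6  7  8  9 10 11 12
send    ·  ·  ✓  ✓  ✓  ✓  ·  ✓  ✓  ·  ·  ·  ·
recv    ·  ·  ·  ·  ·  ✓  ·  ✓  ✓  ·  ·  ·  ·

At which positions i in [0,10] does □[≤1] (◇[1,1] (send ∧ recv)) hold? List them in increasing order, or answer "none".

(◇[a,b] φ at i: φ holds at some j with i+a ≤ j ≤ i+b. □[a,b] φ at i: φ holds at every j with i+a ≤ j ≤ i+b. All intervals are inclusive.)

6

Evaluate at each i in [0,10]:
  i=0: ✗ (fails at j=0)
  i=1: ✗ (fails at j=1)
  i=2: ✗ (fails at j=2)
  i=3: ✗ (fails at j=3)
  i=4: ✗ (fails at j=5)
  i=5: ✗ (fails at j=5)
  i=6: ✓ (all of [6,7])
  i=7: ✗ (fails at j=8)
  i=8: ✗ (fails at j=8)
  i=9: ✗ (fails at j=9)
  i=10: ✗ (fails at j=10)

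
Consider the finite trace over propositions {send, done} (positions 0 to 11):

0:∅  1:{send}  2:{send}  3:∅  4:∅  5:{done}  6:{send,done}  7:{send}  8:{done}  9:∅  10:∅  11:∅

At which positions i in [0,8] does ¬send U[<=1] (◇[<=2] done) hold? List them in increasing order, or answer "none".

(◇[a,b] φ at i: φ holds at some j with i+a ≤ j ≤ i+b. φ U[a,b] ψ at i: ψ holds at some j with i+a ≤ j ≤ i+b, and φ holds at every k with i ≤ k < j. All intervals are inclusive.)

3, 4, 5, 6, 7, 8

Evaluate at each i in [0,8]:
  i=0: ✗ (no rhs in [0,1])
  i=1: ✗ (no rhs in [1,2])
  i=2: ✗ (lhs fails at k=2 before rhs at j=3)
  i=3: ✓ (rhs at j=3)
  i=4: ✓ (rhs at j=4)
  i=5: ✓ (rhs at j=5)
  i=6: ✓ (rhs at j=6)
  i=7: ✓ (rhs at j=7)
  i=8: ✓ (rhs at j=8)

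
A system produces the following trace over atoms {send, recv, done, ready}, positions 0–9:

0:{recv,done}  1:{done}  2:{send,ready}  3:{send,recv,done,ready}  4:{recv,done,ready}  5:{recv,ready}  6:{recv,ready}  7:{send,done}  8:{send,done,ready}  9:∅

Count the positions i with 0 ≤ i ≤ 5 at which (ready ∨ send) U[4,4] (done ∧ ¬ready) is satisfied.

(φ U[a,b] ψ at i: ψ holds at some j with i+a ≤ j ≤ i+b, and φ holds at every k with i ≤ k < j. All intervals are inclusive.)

Evaluate at each i in [0,5]:
  i=0: ✗ (no rhs in [4,4])
  i=1: ✗ (no rhs in [5,5])
  i=2: ✗ (no rhs in [6,6])
  i=3: ✓ (rhs at j=7; lhs holds on [3,6])
  i=4: ✗ (no rhs in [8,8])
  i=5: ✗ (no rhs in [9,9])
Positions where it holds: {3} → 1.

1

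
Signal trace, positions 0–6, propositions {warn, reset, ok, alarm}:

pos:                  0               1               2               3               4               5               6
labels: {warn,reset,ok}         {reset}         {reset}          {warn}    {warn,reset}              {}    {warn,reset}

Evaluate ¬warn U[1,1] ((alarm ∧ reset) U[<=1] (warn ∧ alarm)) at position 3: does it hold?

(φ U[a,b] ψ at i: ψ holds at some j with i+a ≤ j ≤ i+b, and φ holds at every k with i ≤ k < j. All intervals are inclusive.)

Need some j in [4,4] with ((alarm ∧ reset) U[<=1] (warn ∧ alarm)), and ¬warn at every k in [3,j-1].
  j=4: ((alarm ∧ reset) U[<=1] (warn ∧ alarm)) — fails.
No j in the window works → until fails.

No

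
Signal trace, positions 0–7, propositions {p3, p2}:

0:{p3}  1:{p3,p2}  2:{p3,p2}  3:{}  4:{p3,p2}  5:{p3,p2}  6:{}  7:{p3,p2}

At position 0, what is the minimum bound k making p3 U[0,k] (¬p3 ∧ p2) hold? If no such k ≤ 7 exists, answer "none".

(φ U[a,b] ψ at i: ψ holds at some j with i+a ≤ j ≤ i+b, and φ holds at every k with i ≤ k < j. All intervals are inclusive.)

Need earliest j ≥ 0 with (¬p3 ∧ p2), and p3 at every k in [0,j-1].
  j=0: rhs fails.
  j=1: rhs fails.
  j=2: rhs fails.
  j=3: rhs fails.
  j=4: rhs fails.
  j=5: rhs fails.
  j=6: rhs fails.
  j=7: rhs fails.
No witness within the range → none.

none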